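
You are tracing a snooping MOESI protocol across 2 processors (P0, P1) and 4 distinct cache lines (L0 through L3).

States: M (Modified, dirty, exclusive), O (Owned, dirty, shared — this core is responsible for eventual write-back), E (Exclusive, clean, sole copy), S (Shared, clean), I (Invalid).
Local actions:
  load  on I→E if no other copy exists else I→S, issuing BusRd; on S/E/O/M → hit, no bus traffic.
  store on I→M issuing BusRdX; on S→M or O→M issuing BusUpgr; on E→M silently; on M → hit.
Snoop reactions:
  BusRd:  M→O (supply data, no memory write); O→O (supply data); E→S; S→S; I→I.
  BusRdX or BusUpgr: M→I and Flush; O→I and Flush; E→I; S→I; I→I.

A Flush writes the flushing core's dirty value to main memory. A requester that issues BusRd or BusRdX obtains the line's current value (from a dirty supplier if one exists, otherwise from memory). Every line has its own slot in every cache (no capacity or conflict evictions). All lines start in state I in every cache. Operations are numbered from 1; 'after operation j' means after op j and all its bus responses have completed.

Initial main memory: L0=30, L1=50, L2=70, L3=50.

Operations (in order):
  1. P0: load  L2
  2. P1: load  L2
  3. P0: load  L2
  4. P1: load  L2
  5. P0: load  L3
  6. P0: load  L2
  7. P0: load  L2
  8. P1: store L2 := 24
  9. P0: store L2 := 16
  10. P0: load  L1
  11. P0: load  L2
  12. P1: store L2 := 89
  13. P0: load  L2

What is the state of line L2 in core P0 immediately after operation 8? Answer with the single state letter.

state = I

1. P0: load  L2  bus=[BusRd]  L2: P0=E P1=I  mem[L2]=70
2. P1: load  L2  bus=[BusRd]  L2: P0=S P1=S  mem[L2]=70
3. P0: load  L2  bus=[-]  L2: P0=S P1=S  mem[L2]=70
4. P1: load  L2  bus=[-]  L2: P0=S P1=S  mem[L2]=70
5. P0: load  L3  bus=[BusRd]  L3: P0=E P1=I  mem[L3]=50
6. P0: load  L2  bus=[-]  L2: P0=S P1=S  mem[L2]=70
7. P0: load  L2  bus=[-]  L2: P0=S P1=S  mem[L2]=70
8. P1: store L2 := 24  bus=[BusUpgr]  L2: P0=I P1=M  mem[L2]=70
9. P0: store L2 := 16  bus=[BusRdX,Flush]  L2: P0=M P1=I  mem[L2]=24
10. P0: load  L1  bus=[BusRd]  L1: P0=E P1=I  mem[L1]=50
11. P0: load  L2  bus=[-]  L2: P0=M P1=I  mem[L2]=24
12. P1: store L2 := 89  bus=[BusRdX,Flush]  L2: P0=I P1=M  mem[L2]=16
13. P0: load  L2  bus=[BusRd]  L2: P0=S P1=O  mem[L2]=16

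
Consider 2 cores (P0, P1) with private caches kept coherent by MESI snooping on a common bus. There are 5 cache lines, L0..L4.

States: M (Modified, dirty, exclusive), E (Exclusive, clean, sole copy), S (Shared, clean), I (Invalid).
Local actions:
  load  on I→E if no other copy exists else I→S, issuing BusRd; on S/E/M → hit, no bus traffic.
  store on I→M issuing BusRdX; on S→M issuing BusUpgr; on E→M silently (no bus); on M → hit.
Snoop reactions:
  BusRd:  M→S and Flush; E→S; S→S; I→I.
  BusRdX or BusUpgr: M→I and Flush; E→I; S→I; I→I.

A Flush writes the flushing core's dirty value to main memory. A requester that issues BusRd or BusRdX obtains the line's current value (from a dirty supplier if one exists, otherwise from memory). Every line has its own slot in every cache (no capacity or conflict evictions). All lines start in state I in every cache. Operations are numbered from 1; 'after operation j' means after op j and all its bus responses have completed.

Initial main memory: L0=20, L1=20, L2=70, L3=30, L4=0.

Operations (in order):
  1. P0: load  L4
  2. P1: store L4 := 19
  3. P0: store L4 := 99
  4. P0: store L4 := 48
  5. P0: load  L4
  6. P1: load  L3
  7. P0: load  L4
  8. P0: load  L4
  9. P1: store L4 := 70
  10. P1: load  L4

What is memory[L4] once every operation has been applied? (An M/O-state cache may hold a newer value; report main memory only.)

  op1 P0: load  L4 → E/I on L4; bus BusRd; mem=0
  op2 P1: store L4 := 19 → I/M on L4; bus BusRdX; mem=0
  op3 P0: store L4 := 99 → M/I on L4; bus BusRdX Flush; mem=19
  op4 P0: store L4 := 48 → M/I on L4; bus (none); mem=19
  op5 P0: load  L4 → M/I on L4; bus (none); mem=19
  op6 P1: load  L3 → I/E on L3; bus BusRd; mem=30
  op7 P0: load  L4 → M/I on L4; bus (none); mem=19
  op8 P0: load  L4 → M/I on L4; bus (none); mem=19
  op9 P1: store L4 := 70 → I/M on L4; bus BusRdX Flush; mem=48
  op10 P1: load  L4 → I/M on L4; bus (none); mem=48

memory[L4] = 48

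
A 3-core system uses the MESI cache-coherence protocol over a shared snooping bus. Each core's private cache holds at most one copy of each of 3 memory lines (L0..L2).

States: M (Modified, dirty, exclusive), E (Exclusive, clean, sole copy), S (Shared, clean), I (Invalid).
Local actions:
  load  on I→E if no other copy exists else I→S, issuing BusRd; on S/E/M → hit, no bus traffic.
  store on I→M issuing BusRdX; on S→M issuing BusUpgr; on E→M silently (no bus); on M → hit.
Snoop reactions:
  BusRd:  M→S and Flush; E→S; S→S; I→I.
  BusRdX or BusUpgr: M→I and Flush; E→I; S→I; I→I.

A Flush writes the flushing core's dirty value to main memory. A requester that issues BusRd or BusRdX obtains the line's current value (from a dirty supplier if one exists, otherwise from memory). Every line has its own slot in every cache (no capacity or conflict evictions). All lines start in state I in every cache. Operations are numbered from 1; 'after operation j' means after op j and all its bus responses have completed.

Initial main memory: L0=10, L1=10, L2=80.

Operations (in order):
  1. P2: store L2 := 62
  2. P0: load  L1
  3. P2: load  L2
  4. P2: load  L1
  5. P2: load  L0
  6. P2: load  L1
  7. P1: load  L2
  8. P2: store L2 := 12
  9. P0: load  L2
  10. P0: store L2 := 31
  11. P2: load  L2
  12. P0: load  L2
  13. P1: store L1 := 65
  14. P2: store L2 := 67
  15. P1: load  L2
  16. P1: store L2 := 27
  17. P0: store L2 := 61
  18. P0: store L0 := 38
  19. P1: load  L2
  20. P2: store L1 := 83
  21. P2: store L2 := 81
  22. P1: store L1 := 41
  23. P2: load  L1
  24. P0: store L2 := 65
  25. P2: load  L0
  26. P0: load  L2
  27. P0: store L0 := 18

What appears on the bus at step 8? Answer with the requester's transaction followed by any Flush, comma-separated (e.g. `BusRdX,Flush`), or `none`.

bus = BusUpgr

  op1 P2: store L2 := 62 → I/I/M on L2; bus BusRdX; mem=80
  op2 P0: load  L1 → E/I/I on L1; bus BusRd; mem=10
  op3 P2: load  L2 → I/I/M on L2; bus (none); mem=80
  op4 P2: load  L1 → S/I/S on L1; bus BusRd; mem=10
  op5 P2: load  L0 → I/I/E on L0; bus BusRd; mem=10
  op6 P2: load  L1 → S/I/S on L1; bus (none); mem=10
  op7 P1: load  L2 → I/S/S on L2; bus BusRd Flush; mem=62
  op8 P2: store L2 := 12 → I/I/M on L2; bus BusUpgr; mem=62
  op9 P0: load  L2 → S/I/S on L2; bus BusRd Flush; mem=12
  op10 P0: store L2 := 31 → M/I/I on L2; bus BusUpgr; mem=12
  op11 P2: load  L2 → S/I/S on L2; bus BusRd Flush; mem=31
  op12 P0: load  L2 → S/I/S on L2; bus (none); mem=31
  op13 P1: store L1 := 65 → I/M/I on L1; bus BusRdX; mem=10
  op14 P2: store L2 := 67 → I/I/M on L2; bus BusUpgr; mem=31
  op15 P1: load  L2 → I/S/S on L2; bus BusRd Flush; mem=67
  op16 P1: store L2 := 27 → I/M/I on L2; bus BusUpgr; mem=67
  op17 P0: store L2 := 61 → M/I/I on L2; bus BusRdX Flush; mem=27
  op18 P0: store L0 := 38 → M/I/I on L0; bus BusRdX; mem=10
  op19 P1: load  L2 → S/S/I on L2; bus BusRd Flush; mem=61
  op20 P2: store L1 := 83 → I/I/M on L1; bus BusRdX Flush; mem=65
  op21 P2: store L2 := 81 → I/I/M on L2; bus BusRdX; mem=61
  op22 P1: store L1 := 41 → I/M/I on L1; bus BusRdX Flush; mem=83
  op23 P2: load  L1 → I/S/S on L1; bus BusRd Flush; mem=41
  op24 P0: store L2 := 65 → M/I/I on L2; bus BusRdX Flush; mem=81
  op25 P2: load  L0 → S/I/S on L0; bus BusRd Flush; mem=38
  op26 P0: load  L2 → M/I/I on L2; bus (none); mem=81
  op27 P0: store L0 := 18 → M/I/I on L0; bus BusUpgr; mem=38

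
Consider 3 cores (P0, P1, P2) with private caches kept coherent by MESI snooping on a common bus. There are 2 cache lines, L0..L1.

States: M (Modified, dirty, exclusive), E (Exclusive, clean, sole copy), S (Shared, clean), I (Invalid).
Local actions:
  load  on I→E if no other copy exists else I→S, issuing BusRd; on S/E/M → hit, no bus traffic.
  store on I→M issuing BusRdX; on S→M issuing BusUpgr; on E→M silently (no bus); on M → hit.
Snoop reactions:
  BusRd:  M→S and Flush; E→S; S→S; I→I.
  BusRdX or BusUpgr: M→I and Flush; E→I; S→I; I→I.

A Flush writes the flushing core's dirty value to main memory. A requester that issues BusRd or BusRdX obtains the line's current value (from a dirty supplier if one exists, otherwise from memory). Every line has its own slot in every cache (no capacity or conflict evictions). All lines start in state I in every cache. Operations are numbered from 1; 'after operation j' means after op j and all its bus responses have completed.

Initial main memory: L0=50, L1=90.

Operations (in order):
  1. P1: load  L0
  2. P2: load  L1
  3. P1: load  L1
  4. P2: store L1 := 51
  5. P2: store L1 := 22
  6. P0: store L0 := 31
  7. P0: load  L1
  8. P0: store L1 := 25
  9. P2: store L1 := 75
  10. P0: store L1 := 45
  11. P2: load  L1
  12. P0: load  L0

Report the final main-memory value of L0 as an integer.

  op1 P1: load  L0 → I/E/I on L0; bus BusRd; mem=50
  op2 P2: load  L1 → I/I/E on L1; bus BusRd; mem=90
  op3 P1: load  L1 → I/S/S on L1; bus BusRd; mem=90
  op4 P2: store L1 := 51 → I/I/M on L1; bus BusUpgr; mem=90
  op5 P2: store L1 := 22 → I/I/M on L1; bus (none); mem=90
  op6 P0: store L0 := 31 → M/I/I on L0; bus BusRdX; mem=50
  op7 P0: load  L1 → S/I/S on L1; bus BusRd Flush; mem=22
  op8 P0: store L1 := 25 → M/I/I on L1; bus BusUpgr; mem=22
  op9 P2: store L1 := 75 → I/I/M on L1; bus BusRdX Flush; mem=25
  op10 P0: store L1 := 45 → M/I/I on L1; bus BusRdX Flush; mem=75
  op11 P2: load  L1 → S/I/S on L1; bus BusRd Flush; mem=45
  op12 P0: load  L0 → M/I/I on L0; bus (none); mem=50

memory[L0] = 50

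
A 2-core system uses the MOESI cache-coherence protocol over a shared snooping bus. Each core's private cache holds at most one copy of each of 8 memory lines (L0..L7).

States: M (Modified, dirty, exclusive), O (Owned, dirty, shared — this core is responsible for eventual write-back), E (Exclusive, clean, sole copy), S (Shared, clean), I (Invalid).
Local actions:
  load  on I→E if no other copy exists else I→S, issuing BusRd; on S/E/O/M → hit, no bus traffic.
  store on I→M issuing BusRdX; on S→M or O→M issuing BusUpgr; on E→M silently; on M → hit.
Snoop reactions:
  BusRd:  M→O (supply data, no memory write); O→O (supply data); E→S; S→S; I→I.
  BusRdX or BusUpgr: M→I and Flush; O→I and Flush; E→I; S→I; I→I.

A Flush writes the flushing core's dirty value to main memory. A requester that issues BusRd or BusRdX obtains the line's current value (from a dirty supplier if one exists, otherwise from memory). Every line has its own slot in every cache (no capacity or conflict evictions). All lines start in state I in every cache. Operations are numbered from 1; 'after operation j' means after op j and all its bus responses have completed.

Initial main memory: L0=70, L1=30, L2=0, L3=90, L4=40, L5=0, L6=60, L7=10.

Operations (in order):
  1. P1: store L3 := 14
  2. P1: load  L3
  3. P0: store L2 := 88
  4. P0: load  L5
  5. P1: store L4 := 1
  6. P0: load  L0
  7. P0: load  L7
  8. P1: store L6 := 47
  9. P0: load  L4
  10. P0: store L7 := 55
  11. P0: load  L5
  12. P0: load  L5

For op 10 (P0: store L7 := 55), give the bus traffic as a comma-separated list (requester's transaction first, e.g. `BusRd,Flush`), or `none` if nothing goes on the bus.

step 1: P1: store L3 := 14  ⟶  IM  (L3)  txn=BusRdX  M[L3]=90
step 2: P1: load  L3  ⟶  IM  (L3)  txn=∅  M[L3]=90
step 3: P0: store L2 := 88  ⟶  MI  (L2)  txn=BusRdX  M[L2]=0
step 4: P0: load  L5  ⟶  EI  (L5)  txn=BusRd  M[L5]=0
step 5: P1: store L4 := 1  ⟶  IM  (L4)  txn=BusRdX  M[L4]=40
step 6: P0: load  L0  ⟶  EI  (L0)  txn=BusRd  M[L0]=70
step 7: P0: load  L7  ⟶  EI  (L7)  txn=BusRd  M[L7]=10
step 8: P1: store L6 := 47  ⟶  IM  (L6)  txn=BusRdX  M[L6]=60
step 9: P0: load  L4  ⟶  SO  (L4)  txn=BusRd  M[L4]=40
step 10: P0: store L7 := 55  ⟶  MI  (L7)  txn=∅  M[L7]=10
step 11: P0: load  L5  ⟶  EI  (L5)  txn=∅  M[L5]=0
step 12: P0: load  L5  ⟶  EI  (L5)  txn=∅  M[L5]=0

bus = none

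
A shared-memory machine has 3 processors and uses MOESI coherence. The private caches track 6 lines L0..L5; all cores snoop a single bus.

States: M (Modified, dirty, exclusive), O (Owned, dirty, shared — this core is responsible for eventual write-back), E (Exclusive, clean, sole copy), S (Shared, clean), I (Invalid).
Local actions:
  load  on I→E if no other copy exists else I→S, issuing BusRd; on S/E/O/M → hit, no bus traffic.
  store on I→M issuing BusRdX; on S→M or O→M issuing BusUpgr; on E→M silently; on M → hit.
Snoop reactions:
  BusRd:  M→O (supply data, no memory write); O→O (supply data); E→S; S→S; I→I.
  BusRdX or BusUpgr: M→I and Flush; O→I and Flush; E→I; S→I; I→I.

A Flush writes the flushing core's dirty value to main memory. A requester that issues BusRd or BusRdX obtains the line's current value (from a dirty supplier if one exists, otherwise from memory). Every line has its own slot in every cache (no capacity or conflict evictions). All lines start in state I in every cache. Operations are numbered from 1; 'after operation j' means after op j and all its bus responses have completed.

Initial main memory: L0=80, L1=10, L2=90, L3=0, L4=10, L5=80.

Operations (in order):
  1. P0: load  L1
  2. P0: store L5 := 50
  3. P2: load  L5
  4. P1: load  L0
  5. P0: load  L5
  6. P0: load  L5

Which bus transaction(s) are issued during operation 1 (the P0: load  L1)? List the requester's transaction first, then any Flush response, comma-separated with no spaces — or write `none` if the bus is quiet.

bus = BusRd

1. P0: load  L1  bus=[BusRd]  L1: P0=E P1=I P2=I  mem[L1]=10
2. P0: store L5 := 50  bus=[BusRdX]  L5: P0=M P1=I P2=I  mem[L5]=80
3. P2: load  L5  bus=[BusRd]  L5: P0=O P1=I P2=S  mem[L5]=80
4. P1: load  L0  bus=[BusRd]  L0: P0=I P1=E P2=I  mem[L0]=80
5. P0: load  L5  bus=[-]  L5: P0=O P1=I P2=S  mem[L5]=80
6. P0: load  L5  bus=[-]  L5: P0=O P1=I P2=S  mem[L5]=80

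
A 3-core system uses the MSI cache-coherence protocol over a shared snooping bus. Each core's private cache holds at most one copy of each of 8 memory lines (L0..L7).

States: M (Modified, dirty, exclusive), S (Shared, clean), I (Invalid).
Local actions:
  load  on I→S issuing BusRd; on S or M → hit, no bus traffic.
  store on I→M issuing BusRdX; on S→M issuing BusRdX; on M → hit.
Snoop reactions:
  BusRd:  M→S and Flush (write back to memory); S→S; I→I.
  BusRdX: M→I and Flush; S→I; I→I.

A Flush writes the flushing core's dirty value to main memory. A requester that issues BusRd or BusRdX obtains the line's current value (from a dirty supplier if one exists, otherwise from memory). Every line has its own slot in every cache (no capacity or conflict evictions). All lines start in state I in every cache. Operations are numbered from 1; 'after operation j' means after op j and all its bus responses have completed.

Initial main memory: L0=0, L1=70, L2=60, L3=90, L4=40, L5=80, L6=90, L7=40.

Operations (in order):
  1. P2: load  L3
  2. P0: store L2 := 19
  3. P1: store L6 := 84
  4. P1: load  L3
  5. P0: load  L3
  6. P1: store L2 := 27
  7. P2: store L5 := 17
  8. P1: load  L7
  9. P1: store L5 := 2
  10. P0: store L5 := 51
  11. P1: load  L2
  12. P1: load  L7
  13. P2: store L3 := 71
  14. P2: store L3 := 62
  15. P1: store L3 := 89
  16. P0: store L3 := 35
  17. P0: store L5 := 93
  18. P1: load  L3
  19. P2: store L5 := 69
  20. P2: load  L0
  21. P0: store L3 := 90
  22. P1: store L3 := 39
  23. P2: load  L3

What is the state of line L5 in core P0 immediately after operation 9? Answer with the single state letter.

step 1: P2: load  L3  ⟶  IIS  (L3)  txn=BusRd  M[L3]=90
step 2: P0: store L2 := 19  ⟶  MII  (L2)  txn=BusRdX  M[L2]=60
step 3: P1: store L6 := 84  ⟶  IMI  (L6)  txn=BusRdX  M[L6]=90
step 4: P1: load  L3  ⟶  ISS  (L3)  txn=BusRd  M[L3]=90
step 5: P0: load  L3  ⟶  SSS  (L3)  txn=BusRd  M[L3]=90
step 6: P1: store L2 := 27  ⟶  IMI  (L2)  txn=BusRdX+Flush  M[L2]=19
step 7: P2: store L5 := 17  ⟶  IIM  (L5)  txn=BusRdX  M[L5]=80
step 8: P1: load  L7  ⟶  ISI  (L7)  txn=BusRd  M[L7]=40
step 9: P1: store L5 := 2  ⟶  IMI  (L5)  txn=BusRdX+Flush  M[L5]=17
step 10: P0: store L5 := 51  ⟶  MII  (L5)  txn=BusRdX+Flush  M[L5]=2
step 11: P1: load  L2  ⟶  IMI  (L2)  txn=∅  M[L2]=19
step 12: P1: load  L7  ⟶  ISI  (L7)  txn=∅  M[L7]=40
step 13: P2: store L3 := 71  ⟶  IIM  (L3)  txn=BusRdX  M[L3]=90
step 14: P2: store L3 := 62  ⟶  IIM  (L3)  txn=∅  M[L3]=90
step 15: P1: store L3 := 89  ⟶  IMI  (L3)  txn=BusRdX+Flush  M[L3]=62
step 16: P0: store L3 := 35  ⟶  MII  (L3)  txn=BusRdX+Flush  M[L3]=89
step 17: P0: store L5 := 93  ⟶  MII  (L5)  txn=∅  M[L5]=2
step 18: P1: load  L3  ⟶  SSI  (L3)  txn=BusRd+Flush  M[L3]=35
step 19: P2: store L5 := 69  ⟶  IIM  (L5)  txn=BusRdX+Flush  M[L5]=93
step 20: P2: load  L0  ⟶  IIS  (L0)  txn=BusRd  M[L0]=0
step 21: P0: store L3 := 90  ⟶  MII  (L3)  txn=BusRdX  M[L3]=35
step 22: P1: store L3 := 39  ⟶  IMI  (L3)  txn=BusRdX+Flush  M[L3]=90
step 23: P2: load  L3  ⟶  ISS  (L3)  txn=BusRd+Flush  M[L3]=39

state = I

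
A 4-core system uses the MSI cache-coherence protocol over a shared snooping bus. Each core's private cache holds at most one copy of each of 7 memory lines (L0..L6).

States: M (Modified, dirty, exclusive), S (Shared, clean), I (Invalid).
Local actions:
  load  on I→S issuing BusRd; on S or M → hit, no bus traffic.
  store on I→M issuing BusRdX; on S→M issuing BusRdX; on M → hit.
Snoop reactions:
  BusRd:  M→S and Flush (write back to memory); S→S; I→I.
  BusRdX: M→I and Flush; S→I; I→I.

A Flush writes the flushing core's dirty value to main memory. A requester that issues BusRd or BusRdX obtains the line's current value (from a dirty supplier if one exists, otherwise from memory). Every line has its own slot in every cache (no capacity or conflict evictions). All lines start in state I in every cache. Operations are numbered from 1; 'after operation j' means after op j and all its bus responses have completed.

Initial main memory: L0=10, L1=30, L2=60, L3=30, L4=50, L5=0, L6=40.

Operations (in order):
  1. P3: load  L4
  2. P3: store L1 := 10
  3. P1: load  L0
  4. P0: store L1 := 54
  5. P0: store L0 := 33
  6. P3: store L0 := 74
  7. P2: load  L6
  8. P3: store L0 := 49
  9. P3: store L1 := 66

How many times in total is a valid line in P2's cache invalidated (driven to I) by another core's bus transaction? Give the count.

invalidations = 0

[1] P3: load  L4 | P0:I, P1:I, P2:I, P3:S(50) | bus: BusRd
[2] P3: store L1 := 10 | P0:I, P1:I, P2:I, P3:M(10) | bus: BusRdX
[3] P1: load  L0 | P0:I, P1:S(10), P2:I, P3:I | bus: BusRd
[4] P0: store L1 := 54 | P0:M(54), P1:I, P2:I, P3:I | bus: BusRdX,Flush
[5] P0: store L0 := 33 | P0:M(33), P1:I, P2:I, P3:I | bus: BusRdX
[6] P3: store L0 := 74 | P0:I, P1:I, P2:I, P3:M(74) | bus: BusRdX,Flush
[7] P2: load  L6 | P0:I, P1:I, P2:S(40), P3:I | bus: BusRd
[8] P3: store L0 := 49 | P0:I, P1:I, P2:I, P3:M(49) | bus: none
[9] P3: store L1 := 66 | P0:I, P1:I, P2:I, P3:M(66) | bus: BusRdX,Flush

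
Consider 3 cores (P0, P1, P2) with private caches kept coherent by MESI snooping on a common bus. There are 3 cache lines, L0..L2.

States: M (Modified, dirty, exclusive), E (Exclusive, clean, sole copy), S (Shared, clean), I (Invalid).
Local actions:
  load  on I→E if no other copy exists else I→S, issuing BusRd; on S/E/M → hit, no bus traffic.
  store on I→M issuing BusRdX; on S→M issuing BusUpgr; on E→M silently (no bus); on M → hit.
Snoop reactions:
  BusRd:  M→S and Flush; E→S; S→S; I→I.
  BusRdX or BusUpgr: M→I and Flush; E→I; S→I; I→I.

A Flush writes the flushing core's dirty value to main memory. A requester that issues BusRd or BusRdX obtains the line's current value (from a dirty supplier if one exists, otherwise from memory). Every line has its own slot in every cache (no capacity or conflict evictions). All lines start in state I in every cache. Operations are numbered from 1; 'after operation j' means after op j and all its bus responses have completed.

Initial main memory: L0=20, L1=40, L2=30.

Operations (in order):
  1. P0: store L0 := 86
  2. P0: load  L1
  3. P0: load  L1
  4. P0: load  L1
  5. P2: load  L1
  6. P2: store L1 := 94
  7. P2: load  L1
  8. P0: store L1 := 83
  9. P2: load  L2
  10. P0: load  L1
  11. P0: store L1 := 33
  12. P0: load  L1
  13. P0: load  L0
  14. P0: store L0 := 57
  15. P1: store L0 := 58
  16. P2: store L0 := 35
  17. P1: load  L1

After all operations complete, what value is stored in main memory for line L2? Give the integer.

  op1 P0: store L0 := 86 → M/I/I on L0; bus BusRdX; mem=20
  op2 P0: load  L1 → E/I/I on L1; bus BusRd; mem=40
  op3 P0: load  L1 → E/I/I on L1; bus (none); mem=40
  op4 P0: load  L1 → E/I/I on L1; bus (none); mem=40
  op5 P2: load  L1 → S/I/S on L1; bus BusRd; mem=40
  op6 P2: store L1 := 94 → I/I/M on L1; bus BusUpgr; mem=40
  op7 P2: load  L1 → I/I/M on L1; bus (none); mem=40
  op8 P0: store L1 := 83 → M/I/I on L1; bus BusRdX Flush; mem=94
  op9 P2: load  L2 → I/I/E on L2; bus BusRd; mem=30
  op10 P0: load  L1 → M/I/I on L1; bus (none); mem=94
  op11 P0: store L1 := 33 → M/I/I on L1; bus (none); mem=94
  op12 P0: load  L1 → M/I/I on L1; bus (none); mem=94
  op13 P0: load  L0 → M/I/I on L0; bus (none); mem=20
  op14 P0: store L0 := 57 → M/I/I on L0; bus (none); mem=20
  op15 P1: store L0 := 58 → I/M/I on L0; bus BusRdX Flush; mem=57
  op16 P2: store L0 := 35 → I/I/M on L0; bus BusRdX Flush; mem=58
  op17 P1: load  L1 → S/S/I on L1; bus BusRd Flush; mem=33

memory[L2] = 30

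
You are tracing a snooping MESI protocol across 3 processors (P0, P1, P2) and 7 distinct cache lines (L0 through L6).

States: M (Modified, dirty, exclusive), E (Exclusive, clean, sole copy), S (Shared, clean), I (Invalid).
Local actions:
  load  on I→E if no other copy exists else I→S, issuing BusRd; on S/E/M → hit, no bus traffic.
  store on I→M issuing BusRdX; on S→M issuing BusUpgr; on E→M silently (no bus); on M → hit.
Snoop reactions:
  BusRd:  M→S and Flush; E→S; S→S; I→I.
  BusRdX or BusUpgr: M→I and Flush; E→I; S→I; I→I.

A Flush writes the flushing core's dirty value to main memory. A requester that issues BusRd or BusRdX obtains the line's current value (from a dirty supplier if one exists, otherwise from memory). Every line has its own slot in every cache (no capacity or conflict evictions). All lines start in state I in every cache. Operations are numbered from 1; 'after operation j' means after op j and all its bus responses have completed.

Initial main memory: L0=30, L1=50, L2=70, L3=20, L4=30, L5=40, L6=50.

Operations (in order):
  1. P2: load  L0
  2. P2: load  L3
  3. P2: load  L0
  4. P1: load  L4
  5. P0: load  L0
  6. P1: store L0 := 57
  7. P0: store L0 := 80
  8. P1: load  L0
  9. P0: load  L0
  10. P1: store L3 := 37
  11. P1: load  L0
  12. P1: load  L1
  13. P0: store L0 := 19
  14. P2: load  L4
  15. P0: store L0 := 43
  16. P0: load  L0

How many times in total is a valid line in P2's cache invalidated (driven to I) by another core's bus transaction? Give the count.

invalidations = 2

1. P2: load  L0  bus=[BusRd]  L0: P0=I P1=I P2=E  mem[L0]=30
2. P2: load  L3  bus=[BusRd]  L3: P0=I P1=I P2=E  mem[L3]=20
3. P2: load  L0  bus=[-]  L0: P0=I P1=I P2=E  mem[L0]=30
4. P1: load  L4  bus=[BusRd]  L4: P0=I P1=E P2=I  mem[L4]=30
5. P0: load  L0  bus=[BusRd]  L0: P0=S P1=I P2=S  mem[L0]=30
6. P1: store L0 := 57  bus=[BusRdX]  L0: P0=I P1=M P2=I  mem[L0]=30
7. P0: store L0 := 80  bus=[BusRdX,Flush]  L0: P0=M P1=I P2=I  mem[L0]=57
8. P1: load  L0  bus=[BusRd,Flush]  L0: P0=S P1=S P2=I  mem[L0]=80
9. P0: load  L0  bus=[-]  L0: P0=S P1=S P2=I  mem[L0]=80
10. P1: store L3 := 37  bus=[BusRdX]  L3: P0=I P1=M P2=I  mem[L3]=20
11. P1: load  L0  bus=[-]  L0: P0=S P1=S P2=I  mem[L0]=80
12. P1: load  L1  bus=[BusRd]  L1: P0=I P1=E P2=I  mem[L1]=50
13. P0: store L0 := 19  bus=[BusUpgr]  L0: P0=M P1=I P2=I  mem[L0]=80
14. P2: load  L4  bus=[BusRd]  L4: P0=I P1=S P2=S  mem[L4]=30
15. P0: store L0 := 43  bus=[-]  L0: P0=M P1=I P2=I  mem[L0]=80
16. P0: load  L0  bus=[-]  L0: P0=M P1=I P2=I  mem[L0]=80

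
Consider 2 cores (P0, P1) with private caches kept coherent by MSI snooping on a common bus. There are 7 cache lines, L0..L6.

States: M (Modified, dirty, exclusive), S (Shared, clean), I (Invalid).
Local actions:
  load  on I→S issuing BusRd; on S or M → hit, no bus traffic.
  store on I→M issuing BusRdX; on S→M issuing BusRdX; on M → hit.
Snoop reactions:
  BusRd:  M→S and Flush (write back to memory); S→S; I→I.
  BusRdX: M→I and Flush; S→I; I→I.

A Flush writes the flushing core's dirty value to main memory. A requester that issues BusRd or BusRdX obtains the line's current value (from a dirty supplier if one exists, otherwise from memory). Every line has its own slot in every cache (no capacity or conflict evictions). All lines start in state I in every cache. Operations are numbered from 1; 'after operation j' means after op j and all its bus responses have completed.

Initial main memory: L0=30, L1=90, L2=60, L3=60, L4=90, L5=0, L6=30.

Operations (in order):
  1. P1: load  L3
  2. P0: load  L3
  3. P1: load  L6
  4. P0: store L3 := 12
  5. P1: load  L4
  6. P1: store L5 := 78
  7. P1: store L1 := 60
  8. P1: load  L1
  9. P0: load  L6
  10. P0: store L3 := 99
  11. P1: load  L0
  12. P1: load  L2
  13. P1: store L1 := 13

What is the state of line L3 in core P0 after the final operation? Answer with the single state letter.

state = M

1. P1: load  L3  bus=[BusRd]  L3: P0=I P1=S  mem[L3]=60
2. P0: load  L3  bus=[BusRd]  L3: P0=S P1=S  mem[L3]=60
3. P1: load  L6  bus=[BusRd]  L6: P0=I P1=S  mem[L6]=30
4. P0: store L3 := 12  bus=[BusRdX]  L3: P0=M P1=I  mem[L3]=60
5. P1: load  L4  bus=[BusRd]  L4: P0=I P1=S  mem[L4]=90
6. P1: store L5 := 78  bus=[BusRdX]  L5: P0=I P1=M  mem[L5]=0
7. P1: store L1 := 60  bus=[BusRdX]  L1: P0=I P1=M  mem[L1]=90
8. P1: load  L1  bus=[-]  L1: P0=I P1=M  mem[L1]=90
9. P0: load  L6  bus=[BusRd]  L6: P0=S P1=S  mem[L6]=30
10. P0: store L3 := 99  bus=[-]  L3: P0=M P1=I  mem[L3]=60
11. P1: load  L0  bus=[BusRd]  L0: P0=I P1=S  mem[L0]=30
12. P1: load  L2  bus=[BusRd]  L2: P0=I P1=S  mem[L2]=60
13. P1: store L1 := 13  bus=[-]  L1: P0=I P1=M  mem[L1]=90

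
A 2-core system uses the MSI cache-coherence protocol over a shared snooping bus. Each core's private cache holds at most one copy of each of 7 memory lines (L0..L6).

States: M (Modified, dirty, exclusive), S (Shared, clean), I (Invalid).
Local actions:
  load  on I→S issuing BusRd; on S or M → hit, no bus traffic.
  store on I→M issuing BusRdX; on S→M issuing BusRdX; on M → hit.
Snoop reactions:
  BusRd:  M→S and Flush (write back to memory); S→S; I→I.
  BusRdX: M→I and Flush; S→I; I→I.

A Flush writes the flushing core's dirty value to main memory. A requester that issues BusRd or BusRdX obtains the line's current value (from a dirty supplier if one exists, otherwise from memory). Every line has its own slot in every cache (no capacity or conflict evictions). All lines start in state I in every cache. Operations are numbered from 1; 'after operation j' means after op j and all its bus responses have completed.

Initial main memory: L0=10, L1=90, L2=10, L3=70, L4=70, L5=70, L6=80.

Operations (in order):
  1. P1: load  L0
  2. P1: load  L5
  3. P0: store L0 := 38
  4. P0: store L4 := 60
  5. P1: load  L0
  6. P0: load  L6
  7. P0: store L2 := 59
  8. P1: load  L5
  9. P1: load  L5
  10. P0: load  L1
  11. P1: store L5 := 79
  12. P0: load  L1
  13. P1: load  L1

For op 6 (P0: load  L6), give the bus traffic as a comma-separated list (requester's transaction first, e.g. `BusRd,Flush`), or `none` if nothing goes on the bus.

1. P1: load  L0  bus=[BusRd]  L0: P0=I P1=S  mem[L0]=10
2. P1: load  L5  bus=[BusRd]  L5: P0=I P1=S  mem[L5]=70
3. P0: store L0 := 38  bus=[BusRdX]  L0: P0=M P1=I  mem[L0]=10
4. P0: store L4 := 60  bus=[BusRdX]  L4: P0=M P1=I  mem[L4]=70
5. P1: load  L0  bus=[BusRd,Flush]  L0: P0=S P1=S  mem[L0]=38
6. P0: load  L6  bus=[BusRd]  L6: P0=S P1=I  mem[L6]=80
7. P0: store L2 := 59  bus=[BusRdX]  L2: P0=M P1=I  mem[L2]=10
8. P1: load  L5  bus=[-]  L5: P0=I P1=S  mem[L5]=70
9. P1: load  L5  bus=[-]  L5: P0=I P1=S  mem[L5]=70
10. P0: load  L1  bus=[BusRd]  L1: P0=S P1=I  mem[L1]=90
11. P1: store L5 := 79  bus=[BusRdX]  L5: P0=I P1=M  mem[L5]=70
12. P0: load  L1  bus=[-]  L1: P0=S P1=I  mem[L1]=90
13. P1: load  L1  bus=[BusRd]  L1: P0=S P1=S  mem[L1]=90

bus = BusRd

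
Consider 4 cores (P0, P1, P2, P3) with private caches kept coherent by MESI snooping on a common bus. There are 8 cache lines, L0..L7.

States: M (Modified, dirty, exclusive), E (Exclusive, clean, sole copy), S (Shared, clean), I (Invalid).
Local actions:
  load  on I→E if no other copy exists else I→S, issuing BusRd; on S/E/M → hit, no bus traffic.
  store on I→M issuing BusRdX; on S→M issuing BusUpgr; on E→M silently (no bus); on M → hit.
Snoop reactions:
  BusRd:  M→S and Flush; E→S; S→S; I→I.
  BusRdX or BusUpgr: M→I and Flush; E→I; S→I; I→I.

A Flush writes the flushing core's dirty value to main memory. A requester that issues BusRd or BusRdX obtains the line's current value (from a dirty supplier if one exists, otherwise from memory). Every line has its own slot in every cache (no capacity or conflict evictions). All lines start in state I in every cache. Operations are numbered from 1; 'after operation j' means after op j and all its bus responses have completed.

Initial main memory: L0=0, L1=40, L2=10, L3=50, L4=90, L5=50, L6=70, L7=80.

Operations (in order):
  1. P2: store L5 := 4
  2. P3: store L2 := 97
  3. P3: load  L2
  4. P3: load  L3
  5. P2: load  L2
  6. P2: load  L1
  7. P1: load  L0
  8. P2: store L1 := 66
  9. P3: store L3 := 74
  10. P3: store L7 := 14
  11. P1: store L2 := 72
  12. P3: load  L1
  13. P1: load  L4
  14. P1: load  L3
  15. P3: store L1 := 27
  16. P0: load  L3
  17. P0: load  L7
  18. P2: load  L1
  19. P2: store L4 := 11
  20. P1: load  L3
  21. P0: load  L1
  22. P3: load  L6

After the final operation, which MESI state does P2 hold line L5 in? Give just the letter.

  op1 P2: store L5 := 4 → I/I/M/I on L5; bus BusRdX; mem=50
  op2 P3: store L2 := 97 → I/I/I/M on L2; bus BusRdX; mem=10
  op3 P3: load  L2 → I/I/I/M on L2; bus (none); mem=10
  op4 P3: load  L3 → I/I/I/E on L3; bus BusRd; mem=50
  op5 P2: load  L2 → I/I/S/S on L2; bus BusRd Flush; mem=97
  op6 P2: load  L1 → I/I/E/I on L1; bus BusRd; mem=40
  op7 P1: load  L0 → I/E/I/I on L0; bus BusRd; mem=0
  op8 P2: store L1 := 66 → I/I/M/I on L1; bus (none); mem=40
  op9 P3: store L3 := 74 → I/I/I/M on L3; bus (none); mem=50
  op10 P3: store L7 := 14 → I/I/I/M on L7; bus BusRdX; mem=80
  op11 P1: store L2 := 72 → I/M/I/I on L2; bus BusRdX; mem=97
  op12 P3: load  L1 → I/I/S/S on L1; bus BusRd Flush; mem=66
  op13 P1: load  L4 → I/E/I/I on L4; bus BusRd; mem=90
  op14 P1: load  L3 → I/S/I/S on L3; bus BusRd Flush; mem=74
  op15 P3: store L1 := 27 → I/I/I/M on L1; bus BusUpgr; mem=66
  op16 P0: load  L3 → S/S/I/S on L3; bus BusRd; mem=74
  op17 P0: load  L7 → S/I/I/S on L7; bus BusRd Flush; mem=14
  op18 P2: load  L1 → I/I/S/S on L1; bus BusRd Flush; mem=27
  op19 P2: store L4 := 11 → I/I/M/I on L4; bus BusRdX; mem=90
  op20 P1: load  L3 → S/S/I/S on L3; bus (none); mem=74
  op21 P0: load  L1 → S/I/S/S on L1; bus BusRd; mem=27
  op22 P3: load  L6 → I/I/I/E on L6; bus BusRd; mem=70

state = M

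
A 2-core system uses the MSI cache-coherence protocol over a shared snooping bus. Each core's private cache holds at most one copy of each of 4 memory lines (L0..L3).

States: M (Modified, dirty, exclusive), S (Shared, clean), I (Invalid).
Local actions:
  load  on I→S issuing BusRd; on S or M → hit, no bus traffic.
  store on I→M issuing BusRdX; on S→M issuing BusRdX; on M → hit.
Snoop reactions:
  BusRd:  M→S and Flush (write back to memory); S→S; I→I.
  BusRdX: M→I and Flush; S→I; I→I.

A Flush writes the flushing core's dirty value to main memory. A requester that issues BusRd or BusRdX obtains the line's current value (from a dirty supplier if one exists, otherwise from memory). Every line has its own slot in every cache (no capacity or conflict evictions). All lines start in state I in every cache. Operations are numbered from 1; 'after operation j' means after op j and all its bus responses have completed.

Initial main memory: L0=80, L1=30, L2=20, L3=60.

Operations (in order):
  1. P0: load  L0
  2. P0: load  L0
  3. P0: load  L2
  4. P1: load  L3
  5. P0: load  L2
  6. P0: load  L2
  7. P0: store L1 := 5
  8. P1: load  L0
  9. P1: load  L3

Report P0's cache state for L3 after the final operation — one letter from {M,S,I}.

state = I

step 1: P0: load  L0  ⟶  SI  (L0)  txn=BusRd  M[L0]=80
step 2: P0: load  L0  ⟶  SI  (L0)  txn=∅  M[L0]=80
step 3: P0: load  L2  ⟶  SI  (L2)  txn=BusRd  M[L2]=20
step 4: P1: load  L3  ⟶  IS  (L3)  txn=BusRd  M[L3]=60
step 5: P0: load  L2  ⟶  SI  (L2)  txn=∅  M[L2]=20
step 6: P0: load  L2  ⟶  SI  (L2)  txn=∅  M[L2]=20
step 7: P0: store L1 := 5  ⟶  MI  (L1)  txn=BusRdX  M[L1]=30
step 8: P1: load  L0  ⟶  SS  (L0)  txn=BusRd  M[L0]=80
step 9: P1: load  L3  ⟶  IS  (L3)  txn=∅  M[L3]=60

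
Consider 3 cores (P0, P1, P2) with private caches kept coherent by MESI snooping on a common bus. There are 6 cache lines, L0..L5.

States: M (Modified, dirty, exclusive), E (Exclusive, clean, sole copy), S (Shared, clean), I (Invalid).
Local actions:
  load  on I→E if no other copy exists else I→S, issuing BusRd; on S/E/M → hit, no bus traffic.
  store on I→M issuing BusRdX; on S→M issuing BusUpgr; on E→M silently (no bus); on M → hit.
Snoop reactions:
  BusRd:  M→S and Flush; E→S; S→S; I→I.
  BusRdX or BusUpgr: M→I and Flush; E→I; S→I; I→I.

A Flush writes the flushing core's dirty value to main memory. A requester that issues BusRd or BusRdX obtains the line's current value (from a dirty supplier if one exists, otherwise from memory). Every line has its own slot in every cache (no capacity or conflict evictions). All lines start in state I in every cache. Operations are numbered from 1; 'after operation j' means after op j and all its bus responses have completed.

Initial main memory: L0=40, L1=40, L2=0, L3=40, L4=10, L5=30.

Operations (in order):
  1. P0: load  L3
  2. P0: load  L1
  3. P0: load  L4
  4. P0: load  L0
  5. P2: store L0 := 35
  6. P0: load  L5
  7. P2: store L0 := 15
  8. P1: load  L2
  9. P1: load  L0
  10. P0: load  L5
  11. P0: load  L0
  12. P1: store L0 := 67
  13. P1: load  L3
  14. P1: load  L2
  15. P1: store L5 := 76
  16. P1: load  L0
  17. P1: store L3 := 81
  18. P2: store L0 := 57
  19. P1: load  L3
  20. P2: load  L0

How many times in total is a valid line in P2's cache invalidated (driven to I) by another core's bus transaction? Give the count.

invalidations = 1

  op1 P0: load  L3 → E/I/I on L3; bus BusRd; mem=40
  op2 P0: load  L1 → E/I/I on L1; bus BusRd; mem=40
  op3 P0: load  L4 → E/I/I on L4; bus BusRd; mem=10
  op4 P0: load  L0 → E/I/I on L0; bus BusRd; mem=40
  op5 P2: store L0 := 35 → I/I/M on L0; bus BusRdX; mem=40
  op6 P0: load  L5 → E/I/I on L5; bus BusRd; mem=30
  op7 P2: store L0 := 15 → I/I/M on L0; bus (none); mem=40
  op8 P1: load  L2 → I/E/I on L2; bus BusRd; mem=0
  op9 P1: load  L0 → I/S/S on L0; bus BusRd Flush; mem=15
  op10 P0: load  L5 → E/I/I on L5; bus (none); mem=30
  op11 P0: load  L0 → S/S/S on L0; bus BusRd; mem=15
  op12 P1: store L0 := 67 → I/M/I on L0; bus BusUpgr; mem=15
  op13 P1: load  L3 → S/S/I on L3; bus BusRd; mem=40
  op14 P1: load  L2 → I/E/I on L2; bus (none); mem=0
  op15 P1: store L5 := 76 → I/M/I on L5; bus BusRdX; mem=30
  op16 P1: load  L0 → I/M/I on L0; bus (none); mem=15
  op17 P1: store L3 := 81 → I/M/I on L3; bus BusUpgr; mem=40
  op18 P2: store L0 := 57 → I/I/M on L0; bus BusRdX Flush; mem=67
  op19 P1: load  L3 → I/M/I on L3; bus (none); mem=40
  op20 P2: load  L0 → I/I/M on L0; bus (none); mem=67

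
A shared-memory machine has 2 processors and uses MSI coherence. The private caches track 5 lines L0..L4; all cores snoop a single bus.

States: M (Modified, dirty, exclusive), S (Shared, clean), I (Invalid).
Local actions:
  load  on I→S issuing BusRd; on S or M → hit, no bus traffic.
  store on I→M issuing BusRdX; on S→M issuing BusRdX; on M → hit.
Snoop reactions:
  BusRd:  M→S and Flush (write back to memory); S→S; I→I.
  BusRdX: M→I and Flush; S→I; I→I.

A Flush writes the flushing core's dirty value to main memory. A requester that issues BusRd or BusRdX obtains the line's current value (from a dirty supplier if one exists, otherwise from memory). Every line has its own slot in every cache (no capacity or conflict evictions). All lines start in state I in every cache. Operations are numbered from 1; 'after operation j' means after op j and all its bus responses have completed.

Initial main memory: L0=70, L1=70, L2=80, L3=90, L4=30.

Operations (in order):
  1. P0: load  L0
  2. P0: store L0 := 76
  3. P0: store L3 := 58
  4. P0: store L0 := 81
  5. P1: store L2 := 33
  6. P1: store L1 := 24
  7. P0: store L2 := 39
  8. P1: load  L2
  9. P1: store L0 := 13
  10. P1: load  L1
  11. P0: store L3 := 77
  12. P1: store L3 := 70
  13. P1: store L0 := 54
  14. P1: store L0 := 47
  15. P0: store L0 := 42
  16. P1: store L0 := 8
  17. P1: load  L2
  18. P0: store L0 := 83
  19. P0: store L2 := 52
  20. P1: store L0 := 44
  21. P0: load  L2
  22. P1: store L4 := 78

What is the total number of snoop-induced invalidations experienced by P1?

step 1: P0: load  L0  ⟶  SI  (L0)  txn=BusRd  M[L0]=70
step 2: P0: store L0 := 76  ⟶  MI  (L0)  txn=BusRdX  M[L0]=70
step 3: P0: store L3 := 58  ⟶  MI  (L3)  txn=BusRdX  M[L3]=90
step 4: P0: store L0 := 81  ⟶  MI  (L0)  txn=∅  M[L0]=70
step 5: P1: store L2 := 33  ⟶  IM  (L2)  txn=BusRdX  M[L2]=80
step 6: P1: store L1 := 24  ⟶  IM  (L1)  txn=BusRdX  M[L1]=70
step 7: P0: store L2 := 39  ⟶  MI  (L2)  txn=BusRdX+Flush  M[L2]=33
step 8: P1: load  L2  ⟶  SS  (L2)  txn=BusRd+Flush  M[L2]=39
step 9: P1: store L0 := 13  ⟶  IM  (L0)  txn=BusRdX+Flush  M[L0]=81
step 10: P1: load  L1  ⟶  IM  (L1)  txn=∅  M[L1]=70
step 11: P0: store L3 := 77  ⟶  MI  (L3)  txn=∅  M[L3]=90
step 12: P1: store L3 := 70  ⟶  IM  (L3)  txn=BusRdX+Flush  M[L3]=77
step 13: P1: store L0 := 54  ⟶  IM  (L0)  txn=∅  M[L0]=81
step 14: P1: store L0 := 47  ⟶  IM  (L0)  txn=∅  M[L0]=81
step 15: P0: store L0 := 42  ⟶  MI  (L0)  txn=BusRdX+Flush  M[L0]=47
step 16: P1: store L0 := 8  ⟶  IM  (L0)  txn=BusRdX+Flush  M[L0]=42
step 17: P1: load  L2  ⟶  SS  (L2)  txn=∅  M[L2]=39
step 18: P0: store L0 := 83  ⟶  MI  (L0)  txn=BusRdX+Flush  M[L0]=8
step 19: P0: store L2 := 52  ⟶  MI  (L2)  txn=BusRdX  M[L2]=39
step 20: P1: store L0 := 44  ⟶  IM  (L0)  txn=BusRdX+Flush  M[L0]=83
step 21: P0: load  L2  ⟶  MI  (L2)  txn=∅  M[L2]=39
step 22: P1: store L4 := 78  ⟶  IM  (L4)  txn=BusRdX  M[L4]=30

invalidations = 4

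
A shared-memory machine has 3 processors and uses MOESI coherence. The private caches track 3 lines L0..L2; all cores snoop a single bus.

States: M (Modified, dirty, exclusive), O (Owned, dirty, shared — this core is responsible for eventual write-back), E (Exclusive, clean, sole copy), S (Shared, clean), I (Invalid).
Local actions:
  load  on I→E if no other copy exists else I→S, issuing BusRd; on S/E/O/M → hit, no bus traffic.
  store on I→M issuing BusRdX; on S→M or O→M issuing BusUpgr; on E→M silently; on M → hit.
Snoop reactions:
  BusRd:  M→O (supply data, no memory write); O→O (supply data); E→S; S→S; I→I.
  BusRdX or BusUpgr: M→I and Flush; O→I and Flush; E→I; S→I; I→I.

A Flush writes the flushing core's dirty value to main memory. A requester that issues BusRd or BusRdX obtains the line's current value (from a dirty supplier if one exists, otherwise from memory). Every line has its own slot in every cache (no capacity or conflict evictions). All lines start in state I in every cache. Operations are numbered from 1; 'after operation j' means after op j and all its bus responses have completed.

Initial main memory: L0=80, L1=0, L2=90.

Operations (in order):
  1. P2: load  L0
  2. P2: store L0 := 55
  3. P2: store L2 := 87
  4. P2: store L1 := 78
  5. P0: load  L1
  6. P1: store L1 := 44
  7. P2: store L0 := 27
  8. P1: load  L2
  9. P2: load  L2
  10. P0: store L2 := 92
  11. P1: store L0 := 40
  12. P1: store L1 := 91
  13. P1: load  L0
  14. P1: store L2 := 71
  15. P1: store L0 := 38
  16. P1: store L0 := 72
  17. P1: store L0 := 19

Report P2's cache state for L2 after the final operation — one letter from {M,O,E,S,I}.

step 1: P2: load  L0  ⟶  IIE  (L0)  txn=BusRd  M[L0]=80
step 2: P2: store L0 := 55  ⟶  IIM  (L0)  txn=∅  M[L0]=80
step 3: P2: store L2 := 87  ⟶  IIM  (L2)  txn=BusRdX  M[L2]=90
step 4: P2: store L1 := 78  ⟶  IIM  (L1)  txn=BusRdX  M[L1]=0
step 5: P0: load  L1  ⟶  SIO  (L1)  txn=BusRd  M[L1]=0
step 6: P1: store L1 := 44  ⟶  IMI  (L1)  txn=BusRdX+Flush  M[L1]=78
step 7: P2: store L0 := 27  ⟶  IIM  (L0)  txn=∅  M[L0]=80
step 8: P1: load  L2  ⟶  ISO  (L2)  txn=BusRd  M[L2]=90
step 9: P2: load  L2  ⟶  ISO  (L2)  txn=∅  M[L2]=90
step 10: P0: store L2 := 92  ⟶  MII  (L2)  txn=BusRdX+Flush  M[L2]=87
step 11: P1: store L0 := 40  ⟶  IMI  (L0)  txn=BusRdX+Flush  M[L0]=27
step 12: P1: store L1 := 91  ⟶  IMI  (L1)  txn=∅  M[L1]=78
step 13: P1: load  L0  ⟶  IMI  (L0)  txn=∅  M[L0]=27
step 14: P1: store L2 := 71  ⟶  IMI  (L2)  txn=BusRdX+Flush  M[L2]=92
step 15: P1: store L0 := 38  ⟶  IMI  (L0)  txn=∅  M[L0]=27
step 16: P1: store L0 := 72  ⟶  IMI  (L0)  txn=∅  M[L0]=27
step 17: P1: store L0 := 19  ⟶  IMI  (L0)  txn=∅  M[L0]=27

state = I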